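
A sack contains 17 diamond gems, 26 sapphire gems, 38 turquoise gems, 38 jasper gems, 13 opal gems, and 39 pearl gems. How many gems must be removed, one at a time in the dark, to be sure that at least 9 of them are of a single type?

49

An adversary could hand out at most 8 gems per type: 8 + 8 + 8 + 8 + 8 + 8 = 48 gems and still no type has 9.
By the pigeonhole principle, one more gem lands in a type already at 8, so 49 draws are enough and 48 are not.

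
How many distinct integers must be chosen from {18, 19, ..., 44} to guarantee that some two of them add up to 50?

21

A set avoiding the sum 50 can contain at most one of each pair {x, 50−x}, plus the 13 elements whose complement lies outside the range or equal to its own complement.
The integers 25, …, 44 (20 of them) are such a set: any two sum to at least 25+26 = 51 > 50.
By the pigeonhole principle, any 21st integer completes one of the 7 pairs, so 21 choices force a sum of 50.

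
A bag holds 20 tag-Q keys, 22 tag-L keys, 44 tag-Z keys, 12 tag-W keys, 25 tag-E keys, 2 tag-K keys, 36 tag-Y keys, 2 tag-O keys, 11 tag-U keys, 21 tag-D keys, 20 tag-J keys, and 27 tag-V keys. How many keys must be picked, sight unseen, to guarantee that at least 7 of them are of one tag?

An adversary could hand out at most 6 keys per tag (tag-K, tag-O run out sooner): 6 + 6 + 6 + 6 + 6 + 2 + 6 + 2 + 6 + 6 + 6 + 6 = 64 keys and still no tag has 7.
Pigeonhole: one more key lands in a tag already at 6, so 65 draws are enough and 64 are not.

65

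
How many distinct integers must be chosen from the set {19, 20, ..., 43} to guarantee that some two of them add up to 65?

15

Group the elements by complementary pair {x, 65−x}: {22,43}, {23,42}, {24,41}, …, giving 11 two-element pairs and 3 integers whose partner 65−x falls outside [19,43].
Treating each of those 14 groups as a pigeonhole, one can pick one integer per group — 14 integers — with no two summing to 65.
The 15th integer lands in an occupied pair, forcing a sum of 65.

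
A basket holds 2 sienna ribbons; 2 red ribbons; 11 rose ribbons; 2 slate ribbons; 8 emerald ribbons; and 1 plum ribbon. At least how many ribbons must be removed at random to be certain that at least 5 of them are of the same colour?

Pigeonhole: put each drawn ribbon into a box by colour. The largest draw with every box below 5 takes min(count, 4) from each colour; colours with fewer than 4 contribute all they have.
Σ min(cᵢ, 4) = 2 + 2 + 4 + 2 + 4 + 1 = 15.
Draw number 15 + 1 = 16 must push one box to 5.

16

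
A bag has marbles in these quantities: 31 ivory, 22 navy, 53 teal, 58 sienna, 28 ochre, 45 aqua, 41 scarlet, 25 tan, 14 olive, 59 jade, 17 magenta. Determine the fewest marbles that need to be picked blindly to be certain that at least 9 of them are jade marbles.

In the worst case for collecting jade marbles, every non-jade marble comes out first.
There are 31 + 22 + 53 + 58 + 28 + 45 + 41 + 25 + 14 + 17 = 334 non-jade marbles altogether.
After those, each further marble must be jade, so 334 + 9 = 343 draws guarantee 9 jade marbles.

343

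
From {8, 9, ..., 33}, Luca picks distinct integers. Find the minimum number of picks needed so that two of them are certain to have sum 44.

A set avoiding the sum 44 can contain at most one of each pair {x, 44−x}, plus the 4 elements whose complement lies outside the range or equal to its own complement.
The integers 8, …, 22 (15 of them) are such a set: any two sum to at least 8+9 = 17 and at most 21+22 = 43 < 44.
By pigeonhole, any 16th integer completes one of the 11 pairs, so 16 choices force a sum of 44.

16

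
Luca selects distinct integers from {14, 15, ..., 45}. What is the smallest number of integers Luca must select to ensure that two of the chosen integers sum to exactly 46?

A set avoiding the sum 46 can contain at most one of each pair {x, 46−x}, plus the 14 elements whose complement lies outside the range or equal to its own complement.
The integers 23, …, 45 (23 of them) are such a set: any two sum to at least 23+24 = 47 > 46.
By pigeonhole, any 24th integer completes one of the 9 pairs, so 24 choices force a sum of 46.

24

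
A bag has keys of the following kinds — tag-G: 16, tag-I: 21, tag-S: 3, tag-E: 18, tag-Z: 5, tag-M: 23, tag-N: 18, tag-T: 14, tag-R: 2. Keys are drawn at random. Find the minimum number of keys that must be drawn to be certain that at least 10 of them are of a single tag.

The 9 tags are the holes; the keys drawn are the pigeons.
To avoid 10 of any one tag, the worst case takes at most 9 of each tag, or every key of a tag that has fewer than 9.
That gives 9 + 9 + 3 + 9 + 5 + 9 + 9 + 9 + 2 = 64 keys with no tag reaching 10.
The next key forces some tag to 10, so 64 + 1 = 65.

65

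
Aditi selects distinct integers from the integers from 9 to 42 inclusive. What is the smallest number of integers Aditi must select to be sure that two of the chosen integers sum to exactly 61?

Two chosen integers sum to 61 exactly when both halves of some pair {x, 61−x} with 19 ≤ x ≤ 61−x ≤ 42 are chosen — 12 such pairs.
The remaining 10 elements (those with no distinct partner in range) can never complete a 61-sum, so the worst case takes all of them and one from each pair: 10 + 12 = 22.
The 23rd integer has to be the second member of some pair, so 22 + 1 = 23.

23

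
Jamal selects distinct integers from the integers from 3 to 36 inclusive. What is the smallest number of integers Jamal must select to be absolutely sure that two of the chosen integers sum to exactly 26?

25

Two chosen integers sum to 26 exactly when both halves of some pair {x, 26−x} with 3 ≤ x ≤ 26−x ≤ 23 are chosen — 10 such pairs.
The remaining 14 elements (those with no distinct partner in range) can never complete a 26-sum, so the worst case takes all of them and one from each pair: 14 + 10 = 24.
By the pigeonhole principle, the 25th integer has to be the second member of some pair, so 24 + 1 = 25.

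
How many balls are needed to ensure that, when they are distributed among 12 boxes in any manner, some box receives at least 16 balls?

181

With 180 balls one could put exactly 15 in each of the 12 boxes, and no box would reach 16.
By pigeonhole, one more ball must land in a box that already has 15, giving it 16.
So 12 × 15 + 1 = 181 balls are required.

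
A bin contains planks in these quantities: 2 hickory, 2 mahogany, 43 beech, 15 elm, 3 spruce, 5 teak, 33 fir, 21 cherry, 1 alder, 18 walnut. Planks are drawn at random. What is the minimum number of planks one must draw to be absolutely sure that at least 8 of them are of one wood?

49

An adversary could hand out at most 7 planks per wood (5 woods run out sooner): 2 + 2 + 7 + 7 + 3 + 5 + 7 + 7 + 1 + 7 = 48 planks and still no wood has 8.
By the pigeonhole principle, one more plank lands in a wood already at 7, so 49 draws are enough and 48 are not.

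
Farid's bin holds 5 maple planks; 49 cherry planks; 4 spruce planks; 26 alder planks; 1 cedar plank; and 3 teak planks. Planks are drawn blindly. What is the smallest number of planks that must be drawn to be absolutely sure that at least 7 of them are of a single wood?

26

The 6 woods are the holes; the planks drawn are the pigeons.
To avoid 7 of any one wood, the worst case takes at most 6 of each wood, or every plank of a wood that has fewer than 6.
That gives 5 + 6 + 4 + 6 + 1 + 3 = 25 planks with no wood reaching 7.
The next plank forces some wood to 7, so 25 + 1 = 26.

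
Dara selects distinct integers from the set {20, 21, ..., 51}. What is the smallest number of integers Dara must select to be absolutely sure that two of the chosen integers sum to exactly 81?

22

Group the elements by complementary pair {x, 81−x}: {30,51}, {31,50}, {32,49}, …, giving 11 two-element pairs and 10 integers whose partner 81−x falls outside [20,51].
By pigeonhole, treating each of those 21 groups as a pigeonhole, one can pick one integer per group — 21 integers — with no two summing to 81.
The 22nd integer lands in an occupied pair, forcing a sum of 81.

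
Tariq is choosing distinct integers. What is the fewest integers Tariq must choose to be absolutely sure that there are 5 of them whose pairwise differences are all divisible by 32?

129

Integers whose pairwise differences are multiples of 32 are exactly those sharing a remainder mod 32. The 32 residue classes mod 32 are the pigeonholes.
With 128 integers one could put 4 in each residue class and have no class reach 5.
The 129th integer pushes some class to 5, so 32·4 + 1 = 129.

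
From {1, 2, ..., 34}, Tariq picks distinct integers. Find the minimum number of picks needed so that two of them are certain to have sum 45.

23

A set avoiding the sum 45 can contain at most one of each pair {x, 45−x}, plus the 10 elements whose complement lies outside the range.
The integers 1, …, 22 (22 of them) are such a set: any two sum to at least 1+2 = 3 and at most 21+22 = 43 < 45.
By the pigeonhole principle, any 23rd integer completes one of the 12 pairs, so 23 choices force a sum of 45.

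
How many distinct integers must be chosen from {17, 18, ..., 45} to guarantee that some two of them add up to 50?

22

Group the elements by complementary pair {x, 50−x}: {17,33}, {18,32}, {19,31}, …, giving 8 two-element pairs, the single value 25 (it cannot pair with itself since the integers are distinct), and 12 integers whose partner 50−x falls outside [17,45].
By the pigeonhole principle, treating each of those 21 groups as a pigeonhole, one can pick one integer per group — 21 integers — with no two summing to 50.
The 22nd integer lands in an occupied pair, forcing a sum of 50.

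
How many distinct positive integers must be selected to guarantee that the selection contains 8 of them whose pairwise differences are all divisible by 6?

Integers whose pairwise differences are multiples of 6 are exactly those sharing a remainder mod 6. The 6 residue classes mod 6 are the pigeonholes.
With 42 integers one could put 7 in each residue class and have no class reach 8.
The 43rd integer pushes some class to 8, so 6·7 + 1 = 43.

43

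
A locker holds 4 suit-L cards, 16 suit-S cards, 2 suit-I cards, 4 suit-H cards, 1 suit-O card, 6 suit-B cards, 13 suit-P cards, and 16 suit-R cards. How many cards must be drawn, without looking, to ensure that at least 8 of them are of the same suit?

An adversary could hand out at most 7 cards per suit (5 suits run out sooner): 4 + 7 + 2 + 4 + 1 + 6 + 7 + 7 = 38 cards and still no suit has 8.
By pigeonhole, one more card lands in a suit already at 7, so 39 draws are enough and 38 are not.

39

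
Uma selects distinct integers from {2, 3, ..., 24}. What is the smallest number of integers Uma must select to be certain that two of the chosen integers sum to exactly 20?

16

Group the elements by complementary pair {x, 20−x}: {2,18}, {3,17}, {4,16}, …, giving 8 two-element pairs; the single value 10 (it cannot pair with itself since the integers are distinct); and 6 integers whose partner 20−x falls outside [2,24].
Treating each of those 15 groups as a pigeonhole, one can pick one integer per group — 15 integers — with no two summing to 20.
The 16th integer lands in an occupied pair, forcing a sum of 20.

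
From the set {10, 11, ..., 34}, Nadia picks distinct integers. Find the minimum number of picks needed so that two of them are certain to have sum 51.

17

Two chosen integers sum to 51 exactly when both halves of some pair {x, 51−x} with 17 ≤ x ≤ 51−x ≤ 34 are chosen — 9 such pairs.
The remaining 7 elements (those with no distinct partner in range) can never complete a 51-sum, so the worst case takes all of them and one from each pair: 7 + 9 = 16.
Pigeonhole: the 17th integer has to be the second member of some pair, so 16 + 1 = 17.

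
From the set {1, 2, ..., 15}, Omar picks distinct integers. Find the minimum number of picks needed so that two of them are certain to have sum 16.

A set avoiding the sum 16 can contain at most one of each pair {x, 16−x}, plus the 1 element equal to its own complement.
The integers 8, …, 15 (8 of them) are such a set: any two sum to at least 8+9 = 17 > 16.
Any 9th integer completes one of the 7 pairs, so 9 choices force a sum of 16.

9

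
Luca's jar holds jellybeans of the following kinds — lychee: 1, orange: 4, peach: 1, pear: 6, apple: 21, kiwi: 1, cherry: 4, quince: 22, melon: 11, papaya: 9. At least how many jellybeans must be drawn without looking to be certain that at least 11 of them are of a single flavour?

An adversary could hand out at most 10 jellybeans per flavour (7 flavours run out sooner): 1 + 4 + 1 + 6 + 10 + 1 + 4 + 10 + 10 + 9 = 56 jellybeans and still no flavour has 11.
By pigeonhole, one more jellybean lands in a flavour already at 10, so 57 draws are enough and 56 are not.

57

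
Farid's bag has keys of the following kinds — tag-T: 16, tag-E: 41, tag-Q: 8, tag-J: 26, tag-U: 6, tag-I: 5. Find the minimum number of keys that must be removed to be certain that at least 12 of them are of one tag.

53

Put each drawn key into a box by tag. The largest draw with every box below 12 takes min(count, 11) from each tag; tags with fewer than 11 contribute all they have.
Σ min(cᵢ, 11) = 11 + 11 + 8 + 11 + 6 + 5 = 52.
Draw number 52 + 1 = 53 must push one box to 12.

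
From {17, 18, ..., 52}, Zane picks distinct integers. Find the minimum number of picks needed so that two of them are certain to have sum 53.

27

Group the elements by complementary pair {x, 53−x}: {17,36}, {18,35}, {19,34}, …, giving 10 two-element pairs and 16 integers whose partner 53−x falls outside [17,52].
Pigeonhole: treating each of those 26 groups as a pigeonhole, one can pick one integer per group — 26 integers — with no two summing to 53.
The 27th integer lands in an occupied pair, forcing a sum of 53.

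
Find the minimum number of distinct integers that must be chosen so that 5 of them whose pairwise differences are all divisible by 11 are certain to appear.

Integers whose pairwise differences are multiples of 11 are exactly those sharing a remainder mod 11. By pigeonhole, the 11 residue classes mod 11 are the pigeonholes.
With 44 integers one could put 4 in each residue class and have no class reach 5.
The 45th integer pushes some class to 5, so 11·4 + 1 = 45.

45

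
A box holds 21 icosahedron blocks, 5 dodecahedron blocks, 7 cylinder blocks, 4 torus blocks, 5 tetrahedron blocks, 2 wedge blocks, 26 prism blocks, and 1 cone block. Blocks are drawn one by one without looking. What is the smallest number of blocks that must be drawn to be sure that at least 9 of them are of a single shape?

Put each drawn block into a box by shape. The largest draw with every box below 9 takes min(count, 8) from each shape; shapes with fewer than 8 contribute all they have.
Σ min(cᵢ, 8) = 8 + 5 + 7 + 4 + 5 + 2 + 8 + 1 = 40.
Draw number 40 + 1 = 41 must push one box to 9.

41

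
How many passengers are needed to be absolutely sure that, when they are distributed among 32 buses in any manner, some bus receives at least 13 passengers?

385

With 384 passengers one could put exactly 12 in each of the 32 buses, and no bus would reach 13.
One more passenger must land in a bus that already has 12, giving it 13.
So 32 × 12 + 1 = 385 passengers are required.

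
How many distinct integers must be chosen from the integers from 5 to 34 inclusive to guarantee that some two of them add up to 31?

20

Group the elements by complementary pair {x, 31−x}: {5,26}, {6,25}, {7,24}, …, giving 11 two-element pairs and 8 integers whose partner 31−x falls outside [5,34].
Treating each of those 19 groups as a pigeonhole, one can pick one integer per group — 19 integers — with no two summing to 31.
The 20th integer lands in an occupied pair, forcing a sum of 31.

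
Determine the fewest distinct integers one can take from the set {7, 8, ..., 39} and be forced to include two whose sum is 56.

A set avoiding the sum 56 can contain at most one of each pair {x, 56−x}, plus the 11 elements whose complement lies outside the range or equal to its own complement.
The integers 7, …, 28 (22 of them) are such a set: any two sum to at least 7+8 = 15 and at most 27+28 = 55 < 56.
Any 23rd integer completes one of the 11 pairs, so 23 choices force a sum of 56.

23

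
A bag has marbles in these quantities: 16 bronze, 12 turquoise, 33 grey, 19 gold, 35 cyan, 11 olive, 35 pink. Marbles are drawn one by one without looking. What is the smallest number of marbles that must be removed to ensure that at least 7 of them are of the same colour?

Pigeonhole: put each drawn marble into a box by colour. The largest draw with every box below 7 takes min(count, 6) from each colour.
Σ min(cᵢ, 6) = 6 + 6 + 6 + 6 + 6 + 6 + 6 = 42.
Draw number 42 + 1 = 43 must push one box to 7.

43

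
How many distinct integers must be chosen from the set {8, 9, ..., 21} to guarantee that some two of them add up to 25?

A set avoiding the sum 25 can contain at most one of each pair {x, 25−x}, plus the 4 elements whose complement lies outside the range.
The integers 13, …, 21 (9 of them) are such a set: any two sum to at least 13+14 = 27 > 25.
Pigeonhole: any 10th integer completes one of the 5 pairs, so 10 choices force a sum of 25.

10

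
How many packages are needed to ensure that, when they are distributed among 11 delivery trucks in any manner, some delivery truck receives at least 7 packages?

67

With 66 packages one could put exactly 6 in each of the 11 delivery trucks, and no delivery truck would reach 7.
One more package must land in a delivery truck that already has 6, giving it 7.
So 11 × 6 + 1 = 67 packages are required.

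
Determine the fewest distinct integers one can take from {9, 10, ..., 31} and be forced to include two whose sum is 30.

Group the elements by complementary pair {x, 30−x}: {9,21}, {10,20}, {11,19}, …, giving 6 two-element pairs, the single value 15 (it cannot pair with itself since the integers are distinct), and 10 integers whose partner 30−x falls outside [9,31].
Treating each of those 17 groups as a pigeonhole, one can pick one integer per group — 17 integers — with no two summing to 30.
The 18th integer lands in an occupied pair, forcing a sum of 30.

18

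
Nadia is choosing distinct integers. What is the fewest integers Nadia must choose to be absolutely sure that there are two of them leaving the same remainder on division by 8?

9

The 8 residue classes mod 8 are the pigeonholes.
With 8 integers one could put 1 in each residue class and have no class reach 2.
The 9th integer pushes some class to 2, so 8·1 + 1 = 9.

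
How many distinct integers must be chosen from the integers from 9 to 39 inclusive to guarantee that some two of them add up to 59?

22

A set avoiding the sum 59 can contain at most one of each pair {x, 59−x}, plus the 11 elements whose complement lies outside the range.
The integers 9, …, 29 (21 of them) are such a set: any two sum to at least 9+10 = 19 and at most 28+29 = 57 < 59.
Any 22nd integer completes one of the 10 pairs, so 22 choices force a sum of 59.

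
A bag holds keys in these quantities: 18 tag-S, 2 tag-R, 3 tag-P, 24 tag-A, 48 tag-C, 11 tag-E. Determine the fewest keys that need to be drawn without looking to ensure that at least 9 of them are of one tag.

38

Pigeonhole: put each drawn key into a box by tag. The largest draw with every box below 9 takes min(count, 8) from each tag; tags with fewer than 8 contribute all they have.
Σ min(cᵢ, 8) = 8 + 2 + 3 + 8 + 8 + 8 = 37.
Draw number 37 + 1 = 38 must push one box to 9.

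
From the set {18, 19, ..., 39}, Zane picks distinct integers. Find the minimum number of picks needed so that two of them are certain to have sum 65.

A set avoiding the sum 65 can contain at most one of each pair {x, 65−x}, plus the 8 elements whose complement lies outside the range.
The integers 18, …, 32 (15 of them) are such a set: any two sum to at least 18+19 = 37 and at most 31+32 = 63 < 65.
Pigeonhole: any 16th integer completes one of the 7 pairs, so 16 choices force a sum of 65.

16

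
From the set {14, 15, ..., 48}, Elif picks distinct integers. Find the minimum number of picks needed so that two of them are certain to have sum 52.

Two chosen integers sum to 52 exactly when both halves of some pair {x, 52−x} with 14 ≤ x ≤ 52−x ≤ 38 are chosen — 12 such pairs.
The remaining 11 elements (those with no distinct partner in range) can never complete a 52-sum, so the worst case takes all of them and one from each pair: 11 + 12 = 23.
The 24th integer has to be the second member of some pair, so 23 + 1 = 24.

24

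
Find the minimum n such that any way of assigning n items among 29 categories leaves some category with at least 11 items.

291

With 290 items one could put exactly 10 in each of the 29 categories, and no category would reach 11.
By the pigeonhole principle, one more item must land in a category that already has 10, giving it 11.
So 29 × 10 + 1 = 291 items are required.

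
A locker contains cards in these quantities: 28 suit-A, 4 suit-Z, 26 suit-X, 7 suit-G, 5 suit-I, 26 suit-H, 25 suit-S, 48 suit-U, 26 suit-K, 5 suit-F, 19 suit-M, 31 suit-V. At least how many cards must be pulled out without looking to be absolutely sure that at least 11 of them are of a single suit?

102

Put each drawn card into a box by suit. The largest draw with every box below 11 takes min(count, 10) from each suit; suits with fewer than 10 contribute all they have.
Σ min(cᵢ, 10) = 10 + 4 + 10 + 7 + 5 + 10 + 10 + 10 + 10 + 5 + 10 + 10 = 101.
Draw number 101 + 1 = 102 must push one box to 11.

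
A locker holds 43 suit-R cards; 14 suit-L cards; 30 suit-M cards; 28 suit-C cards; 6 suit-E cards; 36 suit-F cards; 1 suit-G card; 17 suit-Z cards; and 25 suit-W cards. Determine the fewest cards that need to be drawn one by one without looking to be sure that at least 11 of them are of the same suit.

The 9 suits are the holes; the cards drawn are the pigeons.
To avoid 11 of any one suit, the worst case takes at most 10 of each suit, or every card of a suit that has fewer than 10.
That gives 10 + 10 + 10 + 10 + 6 + 10 + 1 + 10 + 10 = 77 cards with no suit reaching 11.
The next card forces some suit to 11, so 77 + 1 = 78.

78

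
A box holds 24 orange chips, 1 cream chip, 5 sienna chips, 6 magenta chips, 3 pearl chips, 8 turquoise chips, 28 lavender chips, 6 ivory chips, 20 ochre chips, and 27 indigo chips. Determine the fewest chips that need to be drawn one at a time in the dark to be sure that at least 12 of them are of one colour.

An adversary could hand out at most 11 chips per colour (6 colours run out sooner): 11 + 1 + 5 + 6 + 3 + 8 + 11 + 6 + 11 + 11 = 73 chips and still no colour has 12.
By pigeonhole, one more chip lands in a colour already at 11, so 74 draws are enough and 73 are not.

74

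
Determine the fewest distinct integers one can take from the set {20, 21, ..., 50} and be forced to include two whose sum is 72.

18

A set avoiding the sum 72 can contain at most one of each pair {x, 72−x}, plus the 3 elements whose complement lies outside the range or equal to its own complement.
The integers 20, …, 36 (17 of them) are such a set: any two sum to at least 20+21 = 41 and at most 35+36 = 71 < 72.
Pigeonhole: any 18th integer completes one of the 14 pairs, so 18 choices force a sum of 72.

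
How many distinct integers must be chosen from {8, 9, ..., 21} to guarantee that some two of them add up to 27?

9

A set avoiding the sum 27 can contain at most one of each pair {x, 27−x}, plus the 2 elements whose complement lies outside the range.
The integers 14, …, 21 (8 of them) are such a set: any two sum to at least 14+15 = 29 > 27.
Pigeonhole: any 9th integer completes one of the 6 pairs, so 9 choices force a sum of 27.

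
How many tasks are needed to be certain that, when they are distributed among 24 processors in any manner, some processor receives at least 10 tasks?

With 216 tasks one could put exactly 9 in each of the 24 processors, and no processor would reach 10.
One more task must land in a processor that already has 9, giving it 10.
So 24 × 9 + 1 = 217 tasks are required.

217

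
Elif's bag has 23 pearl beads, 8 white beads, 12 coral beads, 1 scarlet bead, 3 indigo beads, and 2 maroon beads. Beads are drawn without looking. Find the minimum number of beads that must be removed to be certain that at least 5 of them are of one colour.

By the pigeonhole principle, the 6 colours are the holes; the beads drawn are the pigeons.
To avoid 5 of any one colour, the worst case takes at most 4 of each colour, or every bead of a colour that has fewer than 4.
That gives 4 + 4 + 4 + 1 + 3 + 2 = 18 beads with no colour reaching 5.
The next bead forces some colour to 5, so 18 + 1 = 19.

19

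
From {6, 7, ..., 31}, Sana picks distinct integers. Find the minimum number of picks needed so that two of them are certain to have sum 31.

17

Two chosen integers sum to 31 exactly when both halves of some pair {x, 31−x} with 6 ≤ x ≤ 31−x ≤ 25 are chosen — 10 such pairs.
The remaining 6 elements (those with no distinct partner in range) can never complete a 31-sum, so the worst case takes all of them and one from each pair: 6 + 10 = 16.
Pigeonhole: the 17th integer has to be the second member of some pair, so 16 + 1 = 17.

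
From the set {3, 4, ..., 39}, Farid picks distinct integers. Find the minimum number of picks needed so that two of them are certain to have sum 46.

22

A set avoiding the sum 46 can contain at most one of each pair {x, 46−x}, plus the 5 elements whose complement lies outside the range or equal to its own complement.
The integers 3, …, 23 (21 of them) are such a set: any two sum to at least 3+4 = 7 and at most 22+23 = 45 < 46.
Any 22nd integer completes one of the 16 pairs, so 22 choices force a sum of 46.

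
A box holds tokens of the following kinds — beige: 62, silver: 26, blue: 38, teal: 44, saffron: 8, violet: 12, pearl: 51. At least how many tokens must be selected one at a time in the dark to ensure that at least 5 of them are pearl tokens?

In the worst case for collecting pearl tokens, every non-pearl token comes out first.
There are 62 + 26 + 38 + 44 + 8 + 12 = 190 non-pearl tokens altogether.
After those, each further token must be pearl, so 190 + 5 = 195 draws guarantee 5 pearl tokens.

195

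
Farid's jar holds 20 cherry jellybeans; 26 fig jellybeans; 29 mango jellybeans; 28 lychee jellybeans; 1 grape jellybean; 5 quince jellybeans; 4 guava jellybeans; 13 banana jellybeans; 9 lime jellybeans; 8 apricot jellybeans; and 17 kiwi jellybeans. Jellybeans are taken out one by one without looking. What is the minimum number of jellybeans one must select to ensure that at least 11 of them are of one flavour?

88

An adversary could hand out at most 10 jellybeans per flavour (5 flavours run out sooner): 10 + 10 + 10 + 10 + 1 + 5 + 4 + 10 + 9 + 8 + 10 = 87 jellybeans and still no flavour has 11.
One more jellybean lands in a flavour already at 10, so 88 draws are enough and 87 are not.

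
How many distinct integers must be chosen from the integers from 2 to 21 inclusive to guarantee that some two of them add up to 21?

A set avoiding the sum 21 can contain at most one of each pair {x, 21−x}, plus the 2 elements whose complement lies outside the range.
The integers 11, …, 21 (11 of them) are such a set: any two sum to at least 11+12 = 23 > 21.
Any 12th integer completes one of the 9 pairs, so 12 choices force a sum of 21.

12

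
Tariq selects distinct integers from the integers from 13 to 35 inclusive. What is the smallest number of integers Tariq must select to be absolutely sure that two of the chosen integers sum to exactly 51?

A set avoiding the sum 51 can contain at most one of each pair {x, 51−x}, plus the 3 elements whose complement lies outside the range.
The integers 13, …, 25 (13 of them) are such a set: any two sum to at least 13+14 = 27 and at most 24+25 = 49 < 51.
Any 14th integer completes one of the 10 pairs, so 14 choices force a sum of 51.

14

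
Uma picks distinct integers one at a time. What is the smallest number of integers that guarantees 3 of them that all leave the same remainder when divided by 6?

13

The 6 residue classes mod 6 are the pigeonholes.
With 12 integers one could put 2 in each residue class and have no class reach 3.
The 13th integer pushes some class to 3, so 6·2 + 1 = 13.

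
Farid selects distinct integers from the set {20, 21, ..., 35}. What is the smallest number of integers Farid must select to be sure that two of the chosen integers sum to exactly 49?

12

A set avoiding the sum 49 can contain at most one of each pair {x, 49−x}, plus the 6 elements whose complement lies outside the range.
The integers 25, …, 35 (11 of them) are such a set: any two sum to at least 25+26 = 51 > 49.
By pigeonhole, any 12th integer completes one of the 5 pairs, so 12 choices force a sum of 49.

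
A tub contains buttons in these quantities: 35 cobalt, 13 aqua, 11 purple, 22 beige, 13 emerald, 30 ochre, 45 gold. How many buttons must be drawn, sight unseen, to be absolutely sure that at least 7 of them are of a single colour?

The 7 colours are the holes; the buttons drawn are the pigeons.
To avoid 7 of any one colour, the worst case takes at most 6 of each colour.
That gives 6 + 6 + 6 + 6 + 6 + 6 + 6 = 42 buttons with no colour reaching 7.
The next button forces some colour to 7, so 42 + 1 = 43.

43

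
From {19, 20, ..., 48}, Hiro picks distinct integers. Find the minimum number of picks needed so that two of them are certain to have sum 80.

23

A set avoiding the sum 80 can contain at most one of each pair {x, 80−x}, plus the 14 elements whose complement lies outside the range or equal to its own complement.
The integers 19, …, 40 (22 of them) are such a set: any two sum to at least 19+20 = 39 and at most 39+40 = 79 < 80.
Pigeonhole: any 23rd integer completes one of the 8 pairs, so 23 choices force a sum of 80.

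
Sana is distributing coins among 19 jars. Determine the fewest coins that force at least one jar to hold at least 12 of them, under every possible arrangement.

With 209 coins one could put exactly 11 in each of the 19 jars, and no jar would reach 12.
Pigeonhole: one more coin must land in a jar that already has 11, giving it 12.
So 19 × 11 + 1 = 210 coins are required.

210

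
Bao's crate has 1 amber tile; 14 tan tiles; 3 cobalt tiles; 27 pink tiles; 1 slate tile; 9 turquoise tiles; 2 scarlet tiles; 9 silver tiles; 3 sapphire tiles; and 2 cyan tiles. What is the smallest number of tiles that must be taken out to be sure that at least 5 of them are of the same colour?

29

Put each drawn tile into a box by colour. The largest draw with every box below 5 takes min(count, 4) from each colour; colours with fewer than 4 contribute all they have.
Σ min(cᵢ, 4) = 1 + 4 + 3 + 4 + 1 + 4 + 2 + 4 + 3 + 2 = 28.
Draw number 28 + 1 = 29 must push one box to 5.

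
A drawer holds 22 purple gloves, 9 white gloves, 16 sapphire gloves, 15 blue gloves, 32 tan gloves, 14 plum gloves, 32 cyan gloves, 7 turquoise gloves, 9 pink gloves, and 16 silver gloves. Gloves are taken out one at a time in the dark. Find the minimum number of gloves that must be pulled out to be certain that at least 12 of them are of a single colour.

103

By pigeonhole, the 10 colours are the holes; the gloves drawn are the pigeons.
To avoid 12 of any one colour, the worst case takes at most 11 of each colour, or every glove of a colour that has fewer than 11.
That gives 11 + 9 + 11 + 11 + 11 + 11 + 11 + 7 + 9 + 11 = 102 gloves with no colour reaching 12.
The next glove forces some colour to 12, so 102 + 1 = 103.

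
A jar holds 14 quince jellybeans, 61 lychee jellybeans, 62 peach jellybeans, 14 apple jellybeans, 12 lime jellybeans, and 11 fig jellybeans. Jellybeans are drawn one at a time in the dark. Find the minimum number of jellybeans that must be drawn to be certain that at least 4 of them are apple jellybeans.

In the worst case for collecting apple jellybeans, every non-apple jellybean comes out first.
There are 14 + 61 + 62 + 12 + 11 = 160 non-apple jellybeans altogether.
After those, each further jellybean must be apple, so 160 + 4 = 164 draws guarantee 4 apple jellybeans.

164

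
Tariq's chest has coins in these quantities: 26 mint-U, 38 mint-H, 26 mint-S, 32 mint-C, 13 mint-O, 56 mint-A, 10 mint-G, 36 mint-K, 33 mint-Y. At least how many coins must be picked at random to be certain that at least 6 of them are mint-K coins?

In the worst case for collecting mint-K coins, every non-mint-K coin comes out first.
There are 26 + 38 + 26 + 32 + 13 + 56 + 10 + 33 = 234 non-mint-K coins altogether.
After those, each further coin must be mint-K, so 234 + 6 = 240 draws guarantee 6 mint-K coins.

240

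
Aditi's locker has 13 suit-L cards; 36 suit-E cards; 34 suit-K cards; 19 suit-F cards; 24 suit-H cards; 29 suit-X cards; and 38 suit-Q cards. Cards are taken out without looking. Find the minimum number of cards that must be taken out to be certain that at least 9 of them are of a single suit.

57

Put each drawn card into a box by suit. The largest draw with every box below 9 takes min(count, 8) from each suit.
Σ min(cᵢ, 8) = 8 + 8 + 8 + 8 + 8 + 8 + 8 = 56.
Draw number 56 + 1 = 57 must push one box to 9.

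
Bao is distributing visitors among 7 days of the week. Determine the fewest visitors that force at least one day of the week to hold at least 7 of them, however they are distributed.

43

With 42 visitors one could put exactly 6 in each of the 7 days of the week, and no day of the week would reach 7.
One more visitor must land in a day of the week that already has 6, giving it 7.
So 7 × 6 + 1 = 43 visitors are required.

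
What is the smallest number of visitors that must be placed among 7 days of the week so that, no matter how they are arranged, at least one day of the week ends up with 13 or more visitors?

With 84 visitors one could put exactly 12 in each of the 7 days of the week, and no day of the week would reach 13.
By pigeonhole, one more visitor must land in a day of the week that already has 12, giving it 13.
So 7 × 12 + 1 = 85 visitors are required.

85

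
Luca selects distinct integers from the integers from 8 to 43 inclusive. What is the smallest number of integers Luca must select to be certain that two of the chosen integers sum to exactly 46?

A set avoiding the sum 46 can contain at most one of each pair {x, 46−x}, plus the 6 elements whose complement lies outside the range or equal to its own complement.
The integers 23, …, 43 (21 of them) are such a set: any two sum to at least 23+24 = 47 > 46.
Pigeonhole: any 22nd integer completes one of the 15 pairs, so 22 choices force a sum of 46.

22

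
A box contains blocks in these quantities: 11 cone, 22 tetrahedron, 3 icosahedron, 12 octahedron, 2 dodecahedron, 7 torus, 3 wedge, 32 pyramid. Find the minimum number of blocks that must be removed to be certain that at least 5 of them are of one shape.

29

By pigeonhole, the 8 shapes are the holes; the blocks drawn are the pigeons.
To avoid 5 of any one shape, the worst case takes at most 4 of each shape, or every block of a shape that has fewer than 4.
That gives 4 + 4 + 3 + 4 + 2 + 4 + 3 + 4 = 28 blocks with no shape reaching 5.
The next block forces some shape to 5, so 28 + 1 = 29.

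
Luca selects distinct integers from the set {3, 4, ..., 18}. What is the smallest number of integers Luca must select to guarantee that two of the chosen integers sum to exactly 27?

12

Two chosen integers sum to 27 exactly when both halves of some pair {x, 27−x} with 9 ≤ x ≤ 27−x ≤ 18 are chosen — 5 such pairs.
The remaining 6 elements (those with no distinct partner in range) can never complete a 27-sum, so the worst case takes all of them and one from each pair: 6 + 5 = 11.
The 12th integer has to be the second member of some pair, so 11 + 1 = 12.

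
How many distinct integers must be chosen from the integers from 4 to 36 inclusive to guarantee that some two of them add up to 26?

25

A set avoiding the sum 26 can contain at most one of each pair {x, 26−x}, plus the 15 elements whose complement lies outside the range or equal to its own complement.
The integers 13, …, 36 (24 of them) are such a set: any two sum to at least 13+14 = 27 > 26.
Any 25th integer completes one of the 9 pairs, so 25 choices force a sum of 26.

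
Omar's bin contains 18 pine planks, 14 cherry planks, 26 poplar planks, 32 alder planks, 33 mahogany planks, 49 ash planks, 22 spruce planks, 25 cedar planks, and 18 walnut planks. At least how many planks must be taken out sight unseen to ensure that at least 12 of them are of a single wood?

An adversary could hand out at most 11 planks per wood: 11 + 11 + 11 + 11 + 11 + 11 + 11 + 11 + 11 = 99 planks and still no wood has 12.
By the pigeonhole principle, one more plank lands in a wood already at 11, so 100 draws are enough and 99 are not.

100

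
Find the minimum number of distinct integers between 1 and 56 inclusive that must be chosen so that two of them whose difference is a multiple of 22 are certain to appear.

Integers whose pairwise differences are multiples of 22 are exactly those sharing a remainder mod 22. The 22 residue classes mod 22 are the pigeonholes.
With 22 integers one could put 1 in each residue class and have no class reach 2.
The 23rd integer pushes some class to 2, so 22·1 + 1 = 23.

23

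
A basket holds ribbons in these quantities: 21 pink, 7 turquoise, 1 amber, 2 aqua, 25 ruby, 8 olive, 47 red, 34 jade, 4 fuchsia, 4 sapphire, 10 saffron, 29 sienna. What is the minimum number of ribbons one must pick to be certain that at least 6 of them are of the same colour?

By pigeonhole, put each drawn ribbon into a box by colour. The largest draw with every box below 6 takes min(count, 5) from each colour; colours with fewer than 5 contribute all they have.
Σ min(cᵢ, 5) = 5 + 5 + 1 + 2 + 5 + 5 + 5 + 5 + 4 + 4 + 5 + 5 = 51.
Draw number 51 + 1 = 52 must push one box to 6.

52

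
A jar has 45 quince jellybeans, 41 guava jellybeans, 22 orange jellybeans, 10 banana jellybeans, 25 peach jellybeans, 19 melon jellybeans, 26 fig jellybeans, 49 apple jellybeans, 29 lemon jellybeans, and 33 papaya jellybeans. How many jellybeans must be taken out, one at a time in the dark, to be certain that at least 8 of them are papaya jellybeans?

274

In the worst case for collecting papaya jellybeans, every non-papaya jellybean comes out first.
There are 45 + 41 + 22 + 10 + 25 + 19 + 26 + 49 + 29 = 266 non-papaya jellybeans altogether.
After those, each further jellybean must be papaya, so 266 + 8 = 274 draws guarantee 8 papaya jellybeans.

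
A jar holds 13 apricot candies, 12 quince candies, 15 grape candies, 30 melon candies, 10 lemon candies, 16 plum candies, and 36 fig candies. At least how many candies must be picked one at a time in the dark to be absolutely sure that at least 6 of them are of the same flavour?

Pigeonhole: put each drawn candy into a box by flavour. The largest draw with every box below 6 takes min(count, 5) from each flavour.
Σ min(cᵢ, 5) = 5 + 5 + 5 + 5 + 5 + 5 + 5 = 35.
Draw number 35 + 1 = 36 must push one box to 6.

36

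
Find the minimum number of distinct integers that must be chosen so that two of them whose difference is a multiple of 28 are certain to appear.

29

Integers whose pairwise differences are multiples of 28 are exactly those sharing a remainder mod 28. The 28 residue classes mod 28 are the pigeonholes.
With 28 integers one could put 1 in each residue class and have no class reach 2.
The 29th integer pushes some class to 2, so 28·1 + 1 = 29.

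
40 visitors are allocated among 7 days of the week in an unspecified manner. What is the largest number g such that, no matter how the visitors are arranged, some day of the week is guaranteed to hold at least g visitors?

The 7 days of the week are the holes and the 40 visitors are the pigeons.
If every day of the week held at most 5 visitors, the total would be at most 7 × 5 = 35, which is less than 40.
So some day of the week holds at least ⌈40/7⌉ = 6 visitors.

6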